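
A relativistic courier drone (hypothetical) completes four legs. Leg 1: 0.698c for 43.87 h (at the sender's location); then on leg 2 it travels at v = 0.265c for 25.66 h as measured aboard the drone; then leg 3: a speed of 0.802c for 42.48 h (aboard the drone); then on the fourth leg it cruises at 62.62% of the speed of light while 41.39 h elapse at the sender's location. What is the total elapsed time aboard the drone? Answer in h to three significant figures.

τ = 132 h

Leg 1: γ = 1/√(1 − 0.698²) = 1/√0.5128 = 1.396; τ_1 = 43.87/1.396 = 31.42 h.
Leg 2: 25.66 h is already measured aboard the drone.
Leg 3: 42.48 h is already measured aboard the drone.
Leg 4: β = 0.6262; γ = 1/√(1 − 0.6262²) = 1/√0.6079 = 1.283; τ_4 = 41.39/1.283 = 32.27 h.
Total: 31.42 + 25.66 + 42.48 + 32.27 h.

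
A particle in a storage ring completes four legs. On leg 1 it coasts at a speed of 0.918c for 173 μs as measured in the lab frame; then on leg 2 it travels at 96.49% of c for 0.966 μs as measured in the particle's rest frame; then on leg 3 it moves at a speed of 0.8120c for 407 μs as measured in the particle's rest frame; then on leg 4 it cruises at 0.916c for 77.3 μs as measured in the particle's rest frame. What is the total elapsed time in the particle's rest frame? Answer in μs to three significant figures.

τ = 554 μs

Leg 1: γ = 1/√(1 − 0.918²) = 1/√0.1573 = 2.522; τ_1 = 173/2.522 = 68.61 μs.
Leg 2: 0.966 μs is already measured in the particle's rest frame.
Leg 3: 407 μs is already measured in the particle's rest frame.
Leg 4: 77.3 μs is already measured in the particle's rest frame.
Total: 68.61 + 0.9660 + 407.0 + 77.30 μs.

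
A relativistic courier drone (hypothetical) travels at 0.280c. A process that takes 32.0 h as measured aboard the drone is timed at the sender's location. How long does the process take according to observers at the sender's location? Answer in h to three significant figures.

γ = 1/√(1 − 0.280²) = 25/24 ≈ 1.042
The interval measured aboard the drone is the proper time (both events occur at the same place in that frame); the lab-frame interval is Δt = γτ = 1.042 × 32.0 h.

Δt = 33.3 h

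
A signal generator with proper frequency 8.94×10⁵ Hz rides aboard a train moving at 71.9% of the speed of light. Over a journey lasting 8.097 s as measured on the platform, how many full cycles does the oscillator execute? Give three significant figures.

N = 5.03×10⁶

β = 0.719; γ = 1/√(1 − 0.719²) = 1/√0.4830 = 1.439
The oscillator's own cycle count is N = f × τ where τ is the proper time on the train. τ = Δt/γ = 8.097/1.439 = 5.627 s = 5.627×10⁰ s.
N = 8.94×10⁵ × 5.627×10⁰ = 5.031×10⁶.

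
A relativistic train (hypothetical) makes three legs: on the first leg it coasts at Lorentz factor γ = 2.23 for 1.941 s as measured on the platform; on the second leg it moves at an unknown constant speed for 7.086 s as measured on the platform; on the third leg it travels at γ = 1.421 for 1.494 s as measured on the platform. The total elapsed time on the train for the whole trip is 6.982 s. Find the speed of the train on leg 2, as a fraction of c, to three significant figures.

Leg 1: γ = 2.23; τ_1 = 1.941/2.230 = 0.8704 s.
Leg 2: speed unknown; τ_2 = 7.086/γ_2.
Leg 3: γ = 1.421; τ_3 = 1.494/1.421 = 1.051 s.
Total proper time: 0.8704 + τ_2 + 1.051 = 6.982, so τ_2 = 6.982 − 1.922 = 5.060 s.
γ_2 = 7.086/5.060 = 1.400; β = √(1 − 1/γ²) = √0.4900.

β = 0.700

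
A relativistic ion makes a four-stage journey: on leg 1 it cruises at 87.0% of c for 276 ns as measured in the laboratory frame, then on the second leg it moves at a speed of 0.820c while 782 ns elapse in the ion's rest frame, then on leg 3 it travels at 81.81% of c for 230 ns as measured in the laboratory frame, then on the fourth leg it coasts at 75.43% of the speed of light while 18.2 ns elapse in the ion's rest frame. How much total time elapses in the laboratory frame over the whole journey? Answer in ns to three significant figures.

Δt = 1900 ns

Leg 1: 276 ns is already measured in the laboratory frame.
Leg 2: γ = 1/√(1 − 0.820²) = 1/√0.3276 = 1.747; Δt_2 = 1.747 × 782 = 1366 ns.
Leg 3: 230 ns is already measured in the laboratory frame.
Leg 4: β = 0.7543; γ = 1/√(1 − 0.7543²) = 1/√0.4310 = 1.523; Δt_4 = 1.523 × 18.2 = 27.72 ns.
Total: 276.0 + 1366 + 230.0 + 27.72 ns.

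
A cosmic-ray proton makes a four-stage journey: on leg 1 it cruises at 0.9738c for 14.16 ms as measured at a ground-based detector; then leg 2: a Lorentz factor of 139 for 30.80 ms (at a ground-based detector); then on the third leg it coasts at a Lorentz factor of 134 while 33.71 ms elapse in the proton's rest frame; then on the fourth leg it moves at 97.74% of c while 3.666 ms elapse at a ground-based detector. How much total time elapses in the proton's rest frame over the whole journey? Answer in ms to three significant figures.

τ = 37.9 ms

Leg 1: γ = 1/√(1 − 0.9738²) = 1/√0.05171 = 4.397; τ_1 = 14.16/4.397 = 3.220 ms.
Leg 2: γ = 139; τ_2 = 30.80/139.0 = 0.2216 ms.
Leg 3: 33.71 ms is already measured in the proton's rest frame.
Leg 4: β = 0.9774; γ = 1/√(1 − 0.9774²) = 1/√0.04469 = 4.730; τ_4 = 3.666/4.730 = 0.7750 ms.
Total: 3.220 + 0.2216 + 33.71 + 0.7750 ms.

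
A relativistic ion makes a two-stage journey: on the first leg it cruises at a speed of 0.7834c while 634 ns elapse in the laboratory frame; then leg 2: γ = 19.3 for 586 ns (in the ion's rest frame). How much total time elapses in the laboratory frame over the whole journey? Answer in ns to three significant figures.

Δt = 1.19×10⁴ ns

Leg 1: 634 ns is already measured in the laboratory frame.
Leg 2: γ = 19.3; Δt_2 = 19.30 × 586 = 1.131×10⁴ ns.
Total: 634.0 + 1.131×10⁴ ns.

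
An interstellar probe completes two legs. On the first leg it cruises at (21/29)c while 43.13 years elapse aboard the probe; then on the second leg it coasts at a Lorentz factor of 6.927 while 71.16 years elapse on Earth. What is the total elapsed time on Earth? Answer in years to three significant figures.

Leg 1: γ = 1/√(1 − (21/29)²) = 29/20 = 1.450; Δt_1 = 1.450 × 43.13 = 62.54 years.
Leg 2: 71.16 years is already measured on Earth.
Total: 62.54 + 71.16 years.

Δt = 134 years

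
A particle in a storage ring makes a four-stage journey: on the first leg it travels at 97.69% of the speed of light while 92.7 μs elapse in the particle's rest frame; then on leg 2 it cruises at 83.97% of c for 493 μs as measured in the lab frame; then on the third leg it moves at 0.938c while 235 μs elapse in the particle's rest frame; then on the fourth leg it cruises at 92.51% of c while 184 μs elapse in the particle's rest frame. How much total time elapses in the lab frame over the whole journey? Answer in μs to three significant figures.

Leg 1: β = 0.9769; γ = 1/√(1 − 0.9769²) = 1/√0.04567 = 4.680; Δt_1 = 4.680 × 92.7 = 433.8 μs.
Leg 2: 493 μs is already measured in the lab frame.
Leg 3: γ = 1/√(1 − 0.938²) = 1/√0.1202 = 2.885; Δt_3 = 2.885 × 235 = 677.9 μs.
Leg 4: β = 0.9251; γ = 1/√(1 − 0.9251²) = 1/√0.1442 = 2.633; Δt_4 = 2.633 × 184 = 484.6 μs.
Total: 433.8 + 493.0 + 677.9 + 484.6 μs.

Δt = 2090 μs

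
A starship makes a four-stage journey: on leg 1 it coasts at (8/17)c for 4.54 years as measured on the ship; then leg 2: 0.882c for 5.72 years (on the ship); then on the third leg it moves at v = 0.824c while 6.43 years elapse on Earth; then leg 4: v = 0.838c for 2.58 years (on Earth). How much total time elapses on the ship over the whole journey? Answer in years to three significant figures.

τ = 15.3 years

Leg 1: 4.54 years is already measured on the ship.
Leg 2: 5.72 years is already measured on the ship.
Leg 3: γ = 1/√(1 − 0.824²) = 1/√0.3210 = 1.765; τ_3 = 6.43/1.765 = 3.643 years.
Leg 4: γ = 1/√(1 − 0.838²) = 1/√0.2978 = 1.833; τ_4 = 2.58/1.833 = 1.408 years.
Total: 4.540 + 5.720 + 3.643 + 1.408 years.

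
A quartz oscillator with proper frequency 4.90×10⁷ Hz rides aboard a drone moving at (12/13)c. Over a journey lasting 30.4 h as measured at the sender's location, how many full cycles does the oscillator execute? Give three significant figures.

N = 2.06×10¹²

γ = 1/√(1 − (12/13)²) = 13/5 = 2.600
The oscillator's own cycle count is N = f × τ where τ is the proper time aboard the drone. τ = Δt/γ = 30.4/2.600 = 11.69 h = 4.209×10⁴ s.
N = 4.90×10⁷ × 4.209×10⁴ = 2.063×10¹².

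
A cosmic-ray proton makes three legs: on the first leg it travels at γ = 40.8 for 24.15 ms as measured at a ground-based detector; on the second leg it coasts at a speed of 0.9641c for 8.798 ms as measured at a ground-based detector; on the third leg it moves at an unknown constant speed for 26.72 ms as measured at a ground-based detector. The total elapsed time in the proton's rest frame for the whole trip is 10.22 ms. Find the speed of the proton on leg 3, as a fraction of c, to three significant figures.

Leg 1: γ = 40.8; τ_1 = 24.15/40.80 = 0.5919 ms.
Leg 2: γ = 1/√(1 − 0.9641²) = 1/√0.07051 = 3.766; τ_2 = 8.798/3.766 = 2.336 ms.
Leg 3: speed unknown; τ_3 = 26.72/γ_3.
Total proper time: 0.5919 + 2.336 + τ_3 = 10.22, so τ_3 = 10.22 − 2.928 = 7.292 ms.
γ_3 = 26.72/7.292 = 3.664; β = √(1 − 1/γ²) = √0.9255.

β = 0.962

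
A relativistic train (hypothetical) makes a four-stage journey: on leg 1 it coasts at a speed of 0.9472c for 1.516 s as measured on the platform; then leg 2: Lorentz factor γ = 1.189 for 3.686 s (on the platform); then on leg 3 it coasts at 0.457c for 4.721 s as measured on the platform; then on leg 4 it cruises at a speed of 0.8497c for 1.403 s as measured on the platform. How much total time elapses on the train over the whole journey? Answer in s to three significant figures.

τ = 8.53 s

Leg 1: γ = 1/√(1 − 0.9472²) = 1/√0.1028 = 3.119; τ_1 = 1.516/3.119 = 0.4861 s.
Leg 2: γ = 1.189; τ_2 = 3.686/1.189 = 3.100 s.
Leg 3: γ = 1/√(1 − 0.457²) = 1/√0.7912 = 1.124; τ_3 = 4.721/1.124 = 4.199 s.
Leg 4: γ = 1/√(1 − 0.8497²) = 1/√0.2780 = 1.897; τ_4 = 1.403/1.897 = 0.7398 s.
Total: 0.4861 + 3.100 + 4.199 + 0.7398 s.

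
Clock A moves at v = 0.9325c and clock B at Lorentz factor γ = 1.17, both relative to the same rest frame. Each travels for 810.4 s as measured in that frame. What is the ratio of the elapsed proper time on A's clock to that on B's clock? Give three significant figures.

τ_A/τ_B = 0.423

A: γ = 1/√(1 − 0.9325²) = 1/√0.1304 = 2.769. B: γ = 1.17.
τ_A/τ_B = γ_B/γ_A = 1.170/2.769 = 0.4226, so τ_A/τ_B = 0.4226.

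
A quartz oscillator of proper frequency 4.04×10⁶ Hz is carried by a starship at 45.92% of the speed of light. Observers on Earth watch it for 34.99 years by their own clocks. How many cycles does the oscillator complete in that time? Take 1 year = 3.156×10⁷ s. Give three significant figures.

N = 3.96×10¹⁵

β = 0.4592; γ = 1/√(1 − 0.4592²) = 1/√0.7891 = 1.126
During 34.99 years of lab time, the oscillator's proper time advances by τ = Δt/γ = 34.99/1.126 = 31.08 years = 9.810×10⁸ s.
N = f × τ = 4.04×10⁶ × 9.810×10⁸ = 3.963×10¹⁵.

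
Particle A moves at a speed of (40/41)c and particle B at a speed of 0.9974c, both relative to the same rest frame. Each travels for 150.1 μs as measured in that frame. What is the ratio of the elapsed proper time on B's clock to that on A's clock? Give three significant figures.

A: γ = 1/√(1 − (40/41)²) = 41/9 ≈ 4.556. B: γ = 1/√(1 − 0.9974²) = 1/√0.005193 = 13.88.
τ_A/τ_B = γ_B/γ_A = 13.88/4.556 = 3.046, so τ_B/τ_A = 0.3283.

τ_B/τ_A = 0.328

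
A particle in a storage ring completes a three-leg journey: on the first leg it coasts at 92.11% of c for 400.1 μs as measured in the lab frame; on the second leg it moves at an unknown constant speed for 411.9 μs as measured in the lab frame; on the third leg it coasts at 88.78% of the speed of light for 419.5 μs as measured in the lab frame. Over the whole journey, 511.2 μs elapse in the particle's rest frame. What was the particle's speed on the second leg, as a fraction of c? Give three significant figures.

Leg 1: β = 0.9211; γ = 1/√(1 − 0.9211²) = 1/√0.1516 = 2.569; τ_1 = 400.1/2.569 = 155.8 μs.
Leg 2: speed unknown; τ_2 = 411.9/γ_2.
Leg 3: β = 0.8878; γ = 1/√(1 − 0.8878²) = 1/√0.2118 = 2.173; τ_3 = 419.5/2.173 = 193.1 μs.
Total proper time: 155.8 + τ_2 + 193.1 = 511.2, so τ_2 = 511.2 − 348.8 = 162.4 μs.
γ_2 = 411.9/162.4 = 2.537; β = √(1 − 1/γ²) = √0.8446.

β = 0.919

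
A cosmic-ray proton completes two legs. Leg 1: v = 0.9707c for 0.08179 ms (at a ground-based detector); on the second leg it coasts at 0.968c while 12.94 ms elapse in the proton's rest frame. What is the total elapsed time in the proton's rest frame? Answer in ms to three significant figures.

Leg 1: γ = 1/√(1 − 0.9707²) = 1/√0.05774 = 4.162; τ_1 = 0.08179/4.162 = 0.01965 ms.
Leg 2: 12.94 ms is already measured in the proton's rest frame.
Total: 0.01965 + 12.94 ms.

τ = 13.0 ms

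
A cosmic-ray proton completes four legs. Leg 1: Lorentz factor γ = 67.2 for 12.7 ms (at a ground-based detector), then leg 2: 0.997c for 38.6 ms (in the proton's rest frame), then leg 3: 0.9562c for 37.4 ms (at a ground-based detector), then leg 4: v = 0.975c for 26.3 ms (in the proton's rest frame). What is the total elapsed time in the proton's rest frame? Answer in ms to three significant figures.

τ = 76.0 ms

Leg 1: γ = 67.2; τ_1 = 12.7/67.20 = 0.1890 ms.
Leg 2: 38.6 ms is already measured in the proton's rest frame.
Leg 3: γ = 1/√(1 − 0.9562²) = 1/√0.08568 = 3.416; τ_3 = 37.4/3.416 = 10.95 ms.
Leg 4: 26.3 ms is already measured in the proton's rest frame.
Total: 0.1890 + 38.60 + 10.95 + 26.30 ms.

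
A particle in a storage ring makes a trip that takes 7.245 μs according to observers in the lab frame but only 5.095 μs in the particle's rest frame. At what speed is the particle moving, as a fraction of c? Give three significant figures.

β = 0.711

The proper time is measured in the particle's rest frame (both events occur at the particle's location); Δt is measured in the lab frame. γ = Δt/τ = 7.245/5.095 = 1.422.
β = √(1 − 1/γ²) = √(1 − 0.4946) = √0.5054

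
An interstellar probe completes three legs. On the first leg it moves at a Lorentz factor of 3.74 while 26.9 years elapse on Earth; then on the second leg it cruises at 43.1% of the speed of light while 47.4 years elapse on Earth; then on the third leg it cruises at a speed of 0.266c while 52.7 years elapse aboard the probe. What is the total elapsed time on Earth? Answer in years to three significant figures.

Δt = 129 years

Leg 1: 26.9 years is already measured on Earth.
Leg 2: 47.4 years is already measured on Earth.
Leg 3: γ = 1/√(1 − 0.266²) = 1/√0.9292 = 1.037; Δt_3 = 1.037 × 52.7 = 54.67 years.
Total: 26.90 + 47.40 + 54.67 years.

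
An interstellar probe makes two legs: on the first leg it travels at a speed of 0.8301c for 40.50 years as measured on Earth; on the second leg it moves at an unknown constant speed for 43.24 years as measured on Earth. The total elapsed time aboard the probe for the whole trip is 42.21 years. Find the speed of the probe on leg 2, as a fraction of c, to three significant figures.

Leg 1: γ = 1/√(1 − 0.8301²) = 1/√0.3109 = 1.793; τ_1 = 40.50/1.793 = 22.58 years.
Leg 2: speed unknown; τ_2 = 43.24/γ_2.
Total proper time: 22.58 + τ_2 = 42.21, so τ_2 = 42.21 − 22.58 = 19.63 years.
γ_2 = 43.24/19.63 = 2.203; β = √(1 − 1/γ²) = √0.7940.

β = 0.891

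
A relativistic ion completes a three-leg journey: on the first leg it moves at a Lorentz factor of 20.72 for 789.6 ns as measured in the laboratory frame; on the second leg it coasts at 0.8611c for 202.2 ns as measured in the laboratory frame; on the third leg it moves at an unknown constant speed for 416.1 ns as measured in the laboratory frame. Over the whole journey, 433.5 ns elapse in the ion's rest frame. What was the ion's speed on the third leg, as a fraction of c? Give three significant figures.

Leg 1: γ = 20.72; τ_1 = 789.6/20.72 = 38.11 ns.
Leg 2: γ = 1/√(1 − 0.8611²) = 1/√0.2585 = 1.967; τ_2 = 202.2/1.967 = 102.8 ns.
Leg 3: speed unknown; τ_3 = 416.1/γ_3.
Total proper time: 38.11 + 102.8 + τ_3 = 433.5, so τ_3 = 433.5 − 140.9 = 292.6 ns.
γ_3 = 416.1/292.6 = 1.422; β = √(1 − 1/γ²) = √0.5056.

β = 0.711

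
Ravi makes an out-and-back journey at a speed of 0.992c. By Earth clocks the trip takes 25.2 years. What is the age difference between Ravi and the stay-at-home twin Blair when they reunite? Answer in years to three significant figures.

Δt − τ = 22.0 years

γ = 1/√(1 − 0.992²) = 1/√0.01594 = 7.922
Ravi's elapsed proper time: τ = 25.2/7.922 = 3.181 years.
Age gap = Δt − τ = 25.2 − 3.181 years.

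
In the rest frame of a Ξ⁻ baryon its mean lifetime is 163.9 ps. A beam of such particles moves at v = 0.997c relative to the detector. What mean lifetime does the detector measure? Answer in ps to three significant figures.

Δt = 2120 ps

γ = 1/√(1 − 0.997²) = 1/√0.005991 = 12.92
The rest-frame lifetime is the proper time; the lab measures the dilated interval Δt = γτ₀ = 12.92 × 163.9 ps.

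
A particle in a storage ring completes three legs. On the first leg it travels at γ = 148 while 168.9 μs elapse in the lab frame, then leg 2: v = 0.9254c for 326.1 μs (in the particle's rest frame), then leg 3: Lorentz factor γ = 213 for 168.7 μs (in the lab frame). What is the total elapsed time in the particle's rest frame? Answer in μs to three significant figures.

Leg 1: γ = 148; τ_1 = 168.9/148.0 = 1.141 μs.
Leg 2: 326.1 μs is already measured in the particle's rest frame.
Leg 3: γ = 213; τ_3 = 168.7/213.0 = 0.7920 μs.
Total: 1.141 + 326.1 + 0.7920 μs.

τ = 328 μs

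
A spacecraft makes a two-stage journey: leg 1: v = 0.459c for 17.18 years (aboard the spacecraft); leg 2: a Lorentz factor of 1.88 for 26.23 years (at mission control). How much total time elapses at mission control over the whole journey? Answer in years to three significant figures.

Δt = 45.6 years

Leg 1: γ = 1/√(1 − 0.459²) = 1/√0.7893 = 1.126; Δt_1 = 1.126 × 17.18 = 19.34 years.
Leg 2: 26.23 years is already measured at mission control.
Total: 19.34 + 26.23 years.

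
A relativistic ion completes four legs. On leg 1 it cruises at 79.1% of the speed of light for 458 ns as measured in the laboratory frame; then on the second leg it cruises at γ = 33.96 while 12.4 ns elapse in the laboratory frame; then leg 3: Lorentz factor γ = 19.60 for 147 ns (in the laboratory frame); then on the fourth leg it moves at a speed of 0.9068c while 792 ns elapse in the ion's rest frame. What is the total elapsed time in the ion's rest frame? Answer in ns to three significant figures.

Leg 1: β = 0.791; γ = 1/√(1 − 0.791²) = 1/√0.3743 = 1.634; τ_1 = 458/1.634 = 280.2 ns.
Leg 2: γ = 33.96; τ_2 = 12.4/33.96 = 0.3651 ns.
Leg 3: γ = 19.60; τ_3 = 147/19.60 = 7.500 ns.
Leg 4: 792 ns is already measured in the ion's rest frame.
Total: 280.2 + 0.3651 + 7.500 + 792.0 ns.

τ = 1080 ns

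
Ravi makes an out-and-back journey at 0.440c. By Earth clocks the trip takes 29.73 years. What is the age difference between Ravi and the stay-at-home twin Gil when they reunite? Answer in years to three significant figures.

Δt − τ = 3.03 years

γ = 1/√(1 − 0.440²) = 1/√0.8064 = 1.114
Ravi's elapsed proper time: τ = 29.73/1.114 = 26.70 years.
Age gap = Δt − τ = 29.73 − 26.70 years.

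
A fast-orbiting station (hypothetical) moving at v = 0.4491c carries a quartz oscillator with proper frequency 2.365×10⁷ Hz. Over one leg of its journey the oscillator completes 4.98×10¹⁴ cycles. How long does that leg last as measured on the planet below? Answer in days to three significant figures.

γ = 1/√(1 − 0.4491²) = 1/√0.7983 = 1.119
Proper time for N cycles: τ = N/f = 4.98×10¹⁴/(2.365×10⁷) = 2.106×10⁷ s = 243.7 days.
Lab-frame duration Δt = γτ = 1.119 × 243.7 = 272.8 days.

Δt = 273 days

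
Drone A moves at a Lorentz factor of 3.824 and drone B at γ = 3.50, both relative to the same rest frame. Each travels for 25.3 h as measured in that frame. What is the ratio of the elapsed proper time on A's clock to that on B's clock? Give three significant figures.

A: γ = 3.824. B: γ = 3.50.
τ_A/τ_B = γ_B/γ_A = 3.500/3.824 = 0.9153, so τ_A/τ_B = 0.9153.

τ_A/τ_B = 0.915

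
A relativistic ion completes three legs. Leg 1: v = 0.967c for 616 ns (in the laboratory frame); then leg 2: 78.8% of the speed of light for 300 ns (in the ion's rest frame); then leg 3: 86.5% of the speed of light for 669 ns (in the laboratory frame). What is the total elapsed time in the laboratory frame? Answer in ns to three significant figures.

Leg 1: 616 ns is already measured in the laboratory frame.
Leg 2: β = 0.788; γ = 1/√(1 − 0.788²) = 1/√0.3791 = 1.624; Δt_2 = 1.624 × 300 = 487.3 ns.
Leg 3: 669 ns is already measured in the laboratory frame.
Total: 616.0 + 487.3 + 669.0 ns.

Δt = 1770 ns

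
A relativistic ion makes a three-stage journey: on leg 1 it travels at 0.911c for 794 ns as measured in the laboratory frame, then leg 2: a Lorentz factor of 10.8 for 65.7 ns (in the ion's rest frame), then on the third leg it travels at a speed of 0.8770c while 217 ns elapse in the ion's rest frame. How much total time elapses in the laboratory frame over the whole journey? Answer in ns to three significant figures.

Leg 1: 794 ns is already measured in the laboratory frame.
Leg 2: γ = 10.8; Δt_2 = 10.80 × 65.7 = 709.6 ns.
Leg 3: γ = 1/√(1 − 0.8770²) = 1/√0.2309 = 2.081; Δt_3 = 2.081 × 217 = 451.6 ns.
Total: 794.0 + 709.6 + 451.6 ns.

Δt = 1960 ns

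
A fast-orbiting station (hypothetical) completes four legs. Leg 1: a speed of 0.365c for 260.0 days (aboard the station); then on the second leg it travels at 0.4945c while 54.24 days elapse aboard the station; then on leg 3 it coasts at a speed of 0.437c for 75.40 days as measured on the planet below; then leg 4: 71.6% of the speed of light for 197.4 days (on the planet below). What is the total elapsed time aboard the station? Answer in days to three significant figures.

τ = 520 days

Leg 1: 260.0 days is already measured aboard the station.
Leg 2: 54.24 days is already measured aboard the station.
Leg 3: γ = 1/√(1 − 0.437²) = 1/√0.8090 = 1.112; τ_3 = 75.40/1.112 = 67.82 days.
Leg 4: β = 0.716; γ = 1/√(1 − 0.716²) = 1/√0.4873 = 1.432; τ_4 = 197.4/1.432 = 137.8 days.
Total: 260.0 + 54.24 + 67.82 + 137.8 days.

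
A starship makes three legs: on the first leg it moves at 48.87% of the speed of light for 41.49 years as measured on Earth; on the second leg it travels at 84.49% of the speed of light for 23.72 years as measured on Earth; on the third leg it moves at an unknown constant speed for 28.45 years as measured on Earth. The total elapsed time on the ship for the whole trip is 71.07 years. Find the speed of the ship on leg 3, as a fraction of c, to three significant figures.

β = 0.626

Leg 1: β = 0.4887; γ = 1/√(1 − 0.4887²) = 1/√0.7612 = 1.146; τ_1 = 41.49/1.146 = 36.20 years.
Leg 2: β = 0.8449; γ = 1/√(1 − 0.8449²) = 1/√0.2861 = 1.869; τ_2 = 23.72/1.869 = 12.69 years.
Leg 3: speed unknown; τ_3 = 28.45/γ_3.
Total proper time: 36.20 + 12.69 + τ_3 = 71.07, so τ_3 = 71.07 − 48.89 = 22.18 years.
γ_3 = 28.45/22.18 = 1.282; β = √(1 − 1/γ²) = √0.3920.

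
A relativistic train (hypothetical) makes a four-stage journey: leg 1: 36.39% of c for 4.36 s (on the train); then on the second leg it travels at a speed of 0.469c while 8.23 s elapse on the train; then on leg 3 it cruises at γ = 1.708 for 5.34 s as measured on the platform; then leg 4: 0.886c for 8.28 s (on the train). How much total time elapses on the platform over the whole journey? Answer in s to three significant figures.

Δt = 37.2 s

Leg 1: β = 0.3639; γ = 1/√(1 − 0.3639²) = 1/√0.8676 = 1.074; Δt_1 = 1.074 × 4.36 = 4.681 s.
Leg 2: γ = 1/√(1 − 0.469²) = 1/√0.7800 = 1.132; Δt_2 = 1.132 × 8.23 = 9.318 s.
Leg 3: 5.34 s is already measured on the platform.
Leg 4: γ = 1/√(1 − 0.886²) = 1/√0.2150 = 2.157; Δt_4 = 2.157 × 8.28 = 17.86 s.
Total: 4.681 + 9.318 + 5.340 + 17.86 s.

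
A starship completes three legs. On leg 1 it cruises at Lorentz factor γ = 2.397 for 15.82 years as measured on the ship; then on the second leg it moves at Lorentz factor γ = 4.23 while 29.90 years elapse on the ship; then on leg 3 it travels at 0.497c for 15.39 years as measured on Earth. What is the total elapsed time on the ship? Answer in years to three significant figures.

Leg 1: 15.82 years is already measured on the ship.
Leg 2: 29.90 years is already measured on the ship.
Leg 3: γ = 1/√(1 − 0.497²) = 1/√0.7530 = 1.152; τ_3 = 15.39/1.152 = 13.35 years.
Total: 15.82 + 29.90 + 13.35 years.

τ = 59.1 years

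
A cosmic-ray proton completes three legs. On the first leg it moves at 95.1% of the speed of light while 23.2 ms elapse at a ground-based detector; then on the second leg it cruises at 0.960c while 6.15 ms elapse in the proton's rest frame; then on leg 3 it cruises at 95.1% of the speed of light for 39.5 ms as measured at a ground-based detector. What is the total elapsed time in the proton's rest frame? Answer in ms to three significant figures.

τ = 25.5 ms

Leg 1: β = 0.951; γ = 1/√(1 − 0.951²) = 1/√0.09560 = 3.234; τ_1 = 23.2/3.234 = 7.173 ms.
Leg 2: 6.15 ms is already measured in the proton's rest frame.
Leg 3: β = 0.951; γ = 1/√(1 − 0.951²) = 1/√0.09560 = 3.234; τ_3 = 39.5/3.234 = 12.21 ms.
Total: 7.173 + 6.150 + 12.21 ms.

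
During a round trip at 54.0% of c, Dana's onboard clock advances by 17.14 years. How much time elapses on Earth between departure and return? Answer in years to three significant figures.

Δt = 20.4 years

β = 0.540; γ = 1/√(1 − 0.540²) = 1/√0.7084 = 1.188
Earth-frame duration is the dilated interval: Δt = γτ = 1.188 × 17.14 years.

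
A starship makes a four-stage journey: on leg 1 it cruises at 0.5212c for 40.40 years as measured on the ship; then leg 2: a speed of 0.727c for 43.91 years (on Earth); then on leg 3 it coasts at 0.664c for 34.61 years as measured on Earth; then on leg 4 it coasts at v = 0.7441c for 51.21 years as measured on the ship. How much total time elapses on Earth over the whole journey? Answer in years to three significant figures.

Leg 1: γ = 1/√(1 − 0.5212²) = 1/√0.7284 = 1.172; Δt_1 = 1.172 × 40.40 = 47.34 years.
Leg 2: 43.91 years is already measured on Earth.
Leg 3: 34.61 years is already measured on Earth.
Leg 4: γ = 1/√(1 − 0.7441²) = 1/√0.4463 = 1.497; Δt_4 = 1.497 × 51.21 = 76.65 years.
Total: 47.34 + 43.91 + 34.61 + 76.65 years.

Δt = 203 years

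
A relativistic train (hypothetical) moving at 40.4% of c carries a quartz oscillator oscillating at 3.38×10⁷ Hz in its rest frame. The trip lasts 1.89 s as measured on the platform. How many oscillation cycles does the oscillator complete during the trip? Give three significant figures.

β = 0.404; γ = 1/√(1 − 0.404²) = 1/√0.8368 = 1.093
The oscillator's own cycle count is N = f × τ where τ is the proper time on the train. τ = Δt/γ = 1.89/1.093 = 1.729 s = 1.729×10⁰ s.
N = 3.38×10⁷ × 1.729×10⁰ = 5.844×10⁷.

N = 5.84×10⁷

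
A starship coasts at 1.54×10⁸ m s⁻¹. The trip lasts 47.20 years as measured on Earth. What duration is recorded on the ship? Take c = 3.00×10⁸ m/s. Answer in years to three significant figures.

β = 1.54×10⁸/3.00×10⁸ = 0.5133; γ = 1/√(1 − 0.5133²) = 1.165
The interval measured on Earth is the dilated one; the clock on the ship measures the proper time τ = Δt/γ = 47.20/1.165 years.

τ = 40.5 years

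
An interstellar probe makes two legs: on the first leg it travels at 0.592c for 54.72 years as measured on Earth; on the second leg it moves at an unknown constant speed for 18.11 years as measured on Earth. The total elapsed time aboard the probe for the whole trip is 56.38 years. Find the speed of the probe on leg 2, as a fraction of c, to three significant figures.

Leg 1: γ = 1/√(1 − 0.592²) = 1/√0.6495 = 1.241; τ_1 = 54.72/1.241 = 44.10 years.
Leg 2: speed unknown; τ_2 = 18.11/γ_2.
Total proper time: 44.10 + τ_2 = 56.38, so τ_2 = 56.38 − 44.10 = 12.28 years.
γ_2 = 18.11/12.28 = 1.475; β = √(1 − 1/γ²) = √0.5403.

β = 0.735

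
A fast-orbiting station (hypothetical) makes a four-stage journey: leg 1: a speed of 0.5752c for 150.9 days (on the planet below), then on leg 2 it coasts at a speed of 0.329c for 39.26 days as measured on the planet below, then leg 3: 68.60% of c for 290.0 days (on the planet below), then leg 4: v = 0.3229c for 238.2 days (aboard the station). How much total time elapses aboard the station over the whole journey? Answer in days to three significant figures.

τ = 610 days

Leg 1: γ = 1/√(1 − 0.5752²) = 1/√0.6691 = 1.222; τ_1 = 150.9/1.222 = 123.4 days.
Leg 2: γ = 1/√(1 − 0.329²) = 1/√0.8918 = 1.059; τ_2 = 39.26/1.059 = 37.07 days.
Leg 3: β = 0.6860; γ = 1/√(1 − 0.6860²) = 1/√0.5294 = 1.374; τ_3 = 290.0/1.374 = 211.0 days.
Leg 4: 238.2 days is already measured aboard the station.
Total: 123.4 + 37.07 + 211.0 + 238.2 days.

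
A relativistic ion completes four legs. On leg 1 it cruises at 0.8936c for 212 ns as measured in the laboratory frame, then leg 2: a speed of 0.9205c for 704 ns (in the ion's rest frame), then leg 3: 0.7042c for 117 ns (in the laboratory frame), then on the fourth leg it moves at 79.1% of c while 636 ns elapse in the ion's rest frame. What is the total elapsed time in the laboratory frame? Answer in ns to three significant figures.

Δt = 3170 ns

Leg 1: 212 ns is already measured in the laboratory frame.
Leg 2: γ = 1/√(1 − 0.9205²) = 1/√0.1527 = 2.559; Δt_2 = 2.559 × 704 = 1802 ns.
Leg 3: 117 ns is already measured in the laboratory frame.
Leg 4: β = 0.791; γ = 1/√(1 − 0.791²) = 1/√0.3743 = 1.634; Δt_4 = 1.634 × 636 = 1040 ns.
Total: 212.0 + 1802 + 117.0 + 1040 ns.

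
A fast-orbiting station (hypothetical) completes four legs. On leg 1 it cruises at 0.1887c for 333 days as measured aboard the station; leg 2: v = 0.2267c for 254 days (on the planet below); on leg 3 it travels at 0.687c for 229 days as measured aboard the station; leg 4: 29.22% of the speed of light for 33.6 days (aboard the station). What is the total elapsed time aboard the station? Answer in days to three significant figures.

τ = 843 days

Leg 1: 333 days is already measured aboard the station.
Leg 2: γ = 1/√(1 − 0.2267²) = 1/√0.9486 = 1.027; τ_2 = 254/1.027 = 247.4 days.
Leg 3: 229 days is already measured aboard the station.
Leg 4: 33.6 days is already measured aboard the station.
Total: 333.0 + 247.4 + 229.0 + 33.60 days.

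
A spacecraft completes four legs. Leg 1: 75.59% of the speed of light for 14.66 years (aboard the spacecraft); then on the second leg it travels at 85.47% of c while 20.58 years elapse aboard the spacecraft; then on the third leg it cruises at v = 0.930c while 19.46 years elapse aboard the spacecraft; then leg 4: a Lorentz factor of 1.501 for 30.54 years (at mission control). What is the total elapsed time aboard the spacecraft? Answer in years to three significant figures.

τ = 75.0 years

Leg 1: 14.66 years is already measured aboard the spacecraft.
Leg 2: 20.58 years is already measured aboard the spacecraft.
Leg 3: 19.46 years is already measured aboard the spacecraft.
Leg 4: γ = 1.501; τ_4 = 30.54/1.501 = 20.35 years.
Total: 14.66 + 20.58 + 19.46 + 20.35 years.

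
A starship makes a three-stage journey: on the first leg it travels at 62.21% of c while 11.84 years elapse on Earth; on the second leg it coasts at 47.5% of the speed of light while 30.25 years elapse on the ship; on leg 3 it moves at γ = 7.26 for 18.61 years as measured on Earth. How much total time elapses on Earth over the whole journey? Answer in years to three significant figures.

Leg 1: 11.84 years is already measured on Earth.
Leg 2: β = 0.475; γ = 1/√(1 − 0.475²) = 1/√0.7744 = 1.136; Δt_2 = 1.136 × 30.25 = 34.38 years.
Leg 3: 18.61 years is already measured on Earth.
Total: 11.84 + 34.38 + 18.61 years.

Δt = 64.8 years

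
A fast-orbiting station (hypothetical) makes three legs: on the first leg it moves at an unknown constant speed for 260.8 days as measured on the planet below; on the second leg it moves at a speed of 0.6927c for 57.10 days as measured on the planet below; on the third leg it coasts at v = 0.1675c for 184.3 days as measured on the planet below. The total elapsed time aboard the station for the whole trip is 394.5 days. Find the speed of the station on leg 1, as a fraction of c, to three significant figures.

β = 0.753

Leg 1: speed unknown; τ_1 = 260.8/γ_1.
Leg 2: γ = 1/√(1 − 0.6927²) = 1/√0.5202 = 1.387; τ_2 = 57.10/1.387 = 41.18 days.
Leg 3: γ = 1/√(1 − 0.1675²) = 1/√0.9719 = 1.014; τ_3 = 184.3/1.014 = 181.7 days.
Total proper time: τ_1 + 41.18 + 181.7 = 394.5, so τ_1 = 394.5 − 222.9 = 171.6 days.
γ_1 = 260.8/171.6 = 1.520; β = √(1 − 1/γ²) = √0.5670.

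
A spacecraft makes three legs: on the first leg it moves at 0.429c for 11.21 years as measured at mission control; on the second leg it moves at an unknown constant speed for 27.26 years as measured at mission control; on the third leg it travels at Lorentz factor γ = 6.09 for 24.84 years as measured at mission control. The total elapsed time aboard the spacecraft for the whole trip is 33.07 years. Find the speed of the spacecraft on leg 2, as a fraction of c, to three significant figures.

Leg 1: γ = 1/√(1 − 0.429²) = 1/√0.8160 = 1.107; τ_1 = 11.21/1.107 = 10.13 years.
Leg 2: speed unknown; τ_2 = 27.26/γ_2.
Leg 3: γ = 6.09; τ_3 = 24.84/6.090 = 4.079 years.
Total proper time: 10.13 + τ_2 + 4.079 = 33.07, so τ_2 = 33.07 − 14.20 = 18.87 years.
γ_2 = 27.26/18.87 = 1.445; β = √(1 − 1/γ²) = √0.5211.

β = 0.722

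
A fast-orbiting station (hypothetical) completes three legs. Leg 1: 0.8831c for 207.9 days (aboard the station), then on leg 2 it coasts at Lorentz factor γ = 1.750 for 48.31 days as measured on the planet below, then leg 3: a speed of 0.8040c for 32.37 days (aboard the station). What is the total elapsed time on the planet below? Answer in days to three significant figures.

Leg 1: γ = 1/√(1 − 0.8831²) = 1/√0.2201 = 2.131; Δt_1 = 2.131 × 207.9 = 443.1 days.
Leg 2: 48.31 days is already measured on the planet below.
Leg 3: γ = 1/√(1 − 0.8040²) = 1/√0.3536 = 1.682; Δt_3 = 1.682 × 32.37 = 54.44 days.
Total: 443.1 + 48.31 + 54.44 days.

Δt = 546 days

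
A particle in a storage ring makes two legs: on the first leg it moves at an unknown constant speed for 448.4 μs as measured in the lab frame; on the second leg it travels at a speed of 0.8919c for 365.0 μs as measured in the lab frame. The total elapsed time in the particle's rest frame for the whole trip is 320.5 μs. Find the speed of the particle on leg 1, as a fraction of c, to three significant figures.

β = 0.938

Leg 1: speed unknown; τ_1 = 448.4/γ_1.
Leg 2: γ = 1/√(1 − 0.8919²) = 1/√0.2045 = 2.211; τ_2 = 365.0/2.211 = 165.1 μs.
Total proper time: τ_1 + 165.1 = 320.5, so τ_1 = 320.5 − 165.1 = 155.4 μs.
γ_1 = 448.4/155.4 = 2.885; β = √(1 − 1/γ²) = √0.8798.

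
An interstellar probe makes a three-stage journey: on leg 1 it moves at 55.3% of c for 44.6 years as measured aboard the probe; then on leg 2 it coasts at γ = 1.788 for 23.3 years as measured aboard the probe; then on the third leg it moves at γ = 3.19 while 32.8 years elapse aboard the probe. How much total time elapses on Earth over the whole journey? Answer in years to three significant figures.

Leg 1: β = 0.553; γ = 1/√(1 − 0.553²) = 1/√0.6942 = 1.200; Δt_1 = 1.200 × 44.6 = 53.53 years.
Leg 2: γ = 1.788; Δt_2 = 1.788 × 23.3 = 41.66 years.
Leg 3: γ = 3.19; Δt_3 = 3.190 × 32.8 = 104.6 years.
Total: 53.53 + 41.66 + 104.6 years.

Δt = 200 years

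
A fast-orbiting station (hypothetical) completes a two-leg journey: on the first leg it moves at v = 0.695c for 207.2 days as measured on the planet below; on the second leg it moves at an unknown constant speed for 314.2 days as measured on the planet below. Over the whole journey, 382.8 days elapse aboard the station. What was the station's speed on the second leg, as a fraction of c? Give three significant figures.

Leg 1: γ = 1/√(1 − 0.695²) = 1/√0.5170 = 1.391; τ_1 = 207.2/1.391 = 149.0 days.
Leg 2: speed unknown; τ_2 = 314.2/γ_2.
Total proper time: 149.0 + τ_2 = 382.8, so τ_2 = 382.8 − 149.0 = 233.8 days.
γ_2 = 314.2/233.8 = 1.344; β = √(1 − 1/γ²) = √0.4462.

β = 0.668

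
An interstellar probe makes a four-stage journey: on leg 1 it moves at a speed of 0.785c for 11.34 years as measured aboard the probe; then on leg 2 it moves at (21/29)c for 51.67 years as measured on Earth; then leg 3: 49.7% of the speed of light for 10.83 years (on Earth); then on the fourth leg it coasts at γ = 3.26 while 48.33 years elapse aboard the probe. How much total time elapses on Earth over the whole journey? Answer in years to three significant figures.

Δt = 238 years

Leg 1: γ = 1/√(1 − 0.785²) = 1/√0.3838 = 1.614; Δt_1 = 1.614 × 11.34 = 18.31 years.
Leg 2: 51.67 years is already measured on Earth.
Leg 3: 10.83 years is already measured on Earth.
Leg 4: γ = 3.26; Δt_4 = 3.260 × 48.33 = 157.6 years.
Total: 18.31 + 51.67 + 10.83 + 157.6 years.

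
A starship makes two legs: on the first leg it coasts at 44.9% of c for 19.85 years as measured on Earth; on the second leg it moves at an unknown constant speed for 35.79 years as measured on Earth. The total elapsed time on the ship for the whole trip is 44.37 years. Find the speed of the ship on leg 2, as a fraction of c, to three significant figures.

Leg 1: β = 0.449; γ = 1/√(1 − 0.449²) = 1/√0.7984 = 1.119; τ_1 = 19.85/1.119 = 17.74 years.
Leg 2: speed unknown; τ_2 = 35.79/γ_2.
Total proper time: 17.74 + τ_2 = 44.37, so τ_2 = 44.37 − 17.74 = 26.63 years.
γ_2 = 35.79/26.63 = 1.344; β = √(1 − 1/γ²) = √0.4462.

β = 0.668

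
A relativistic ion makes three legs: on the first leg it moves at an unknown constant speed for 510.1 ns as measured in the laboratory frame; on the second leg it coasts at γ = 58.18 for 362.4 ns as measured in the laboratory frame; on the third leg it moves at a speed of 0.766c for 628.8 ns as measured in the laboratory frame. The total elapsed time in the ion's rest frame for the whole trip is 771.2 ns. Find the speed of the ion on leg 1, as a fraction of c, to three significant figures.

β = 0.707

Leg 1: speed unknown; τ_1 = 510.1/γ_1.
Leg 2: γ = 58.18; τ_2 = 362.4/58.18 = 6.229 ns.
Leg 3: γ = 1/√(1 − 0.766²) = 1/√0.4132 = 1.556; τ_3 = 628.8/1.556 = 404.2 ns.
Total proper time: τ_1 + 6.229 + 404.2 = 771.2, so τ_1 = 771.2 − 410.4 = 360.8 ns.
γ_1 = 510.1/360.8 = 1.414; β = √(1 − 1/γ²) = √0.4998.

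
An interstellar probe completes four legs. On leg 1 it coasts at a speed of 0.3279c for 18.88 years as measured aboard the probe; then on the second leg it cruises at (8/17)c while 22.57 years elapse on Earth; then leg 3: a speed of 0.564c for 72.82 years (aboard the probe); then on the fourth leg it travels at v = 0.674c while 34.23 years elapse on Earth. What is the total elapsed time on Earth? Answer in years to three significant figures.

Leg 1: γ = 1/√(1 − 0.3279²) = 1/√0.8925 = 1.059; Δt_1 = 1.059 × 18.88 = 19.98 years.
Leg 2: 22.57 years is already measured on Earth.
Leg 3: γ = 1/√(1 − 0.564²) = 1/√0.6819 = 1.211; Δt_3 = 1.211 × 72.82 = 88.18 years.
Leg 4: 34.23 years is already measured on Earth.
Total: 19.98 + 22.57 + 88.18 + 34.23 years.

Δt = 165 years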